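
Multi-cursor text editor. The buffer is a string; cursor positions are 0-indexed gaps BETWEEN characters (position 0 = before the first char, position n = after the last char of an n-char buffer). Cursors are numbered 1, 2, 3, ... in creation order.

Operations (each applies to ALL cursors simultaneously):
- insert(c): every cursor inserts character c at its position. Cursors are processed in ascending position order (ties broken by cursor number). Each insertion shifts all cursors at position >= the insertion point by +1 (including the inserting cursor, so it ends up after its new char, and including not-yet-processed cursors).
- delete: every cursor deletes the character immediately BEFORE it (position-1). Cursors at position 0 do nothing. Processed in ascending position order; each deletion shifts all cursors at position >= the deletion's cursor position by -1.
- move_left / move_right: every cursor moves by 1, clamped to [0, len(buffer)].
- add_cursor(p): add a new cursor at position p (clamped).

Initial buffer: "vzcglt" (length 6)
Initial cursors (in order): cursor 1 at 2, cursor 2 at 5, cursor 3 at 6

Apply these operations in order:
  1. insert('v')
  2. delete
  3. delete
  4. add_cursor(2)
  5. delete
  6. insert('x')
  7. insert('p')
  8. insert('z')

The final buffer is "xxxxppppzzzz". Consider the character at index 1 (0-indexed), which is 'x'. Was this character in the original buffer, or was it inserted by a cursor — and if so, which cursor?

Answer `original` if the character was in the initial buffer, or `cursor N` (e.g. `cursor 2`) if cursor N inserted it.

Answer: cursor 2

Derivation:
After op 1 (insert('v')): buffer="vzvcglvtv" (len 9), cursors c1@3 c2@7 c3@9, authorship ..1...2.3
After op 2 (delete): buffer="vzcglt" (len 6), cursors c1@2 c2@5 c3@6, authorship ......
After op 3 (delete): buffer="vcg" (len 3), cursors c1@1 c2@3 c3@3, authorship ...
After op 4 (add_cursor(2)): buffer="vcg" (len 3), cursors c1@1 c4@2 c2@3 c3@3, authorship ...
After op 5 (delete): buffer="" (len 0), cursors c1@0 c2@0 c3@0 c4@0, authorship 
After op 6 (insert('x')): buffer="xxxx" (len 4), cursors c1@4 c2@4 c3@4 c4@4, authorship 1234
After op 7 (insert('p')): buffer="xxxxpppp" (len 8), cursors c1@8 c2@8 c3@8 c4@8, authorship 12341234
After op 8 (insert('z')): buffer="xxxxppppzzzz" (len 12), cursors c1@12 c2@12 c3@12 c4@12, authorship 123412341234
Authorship (.=original, N=cursor N): 1 2 3 4 1 2 3 4 1 2 3 4
Index 1: author = 2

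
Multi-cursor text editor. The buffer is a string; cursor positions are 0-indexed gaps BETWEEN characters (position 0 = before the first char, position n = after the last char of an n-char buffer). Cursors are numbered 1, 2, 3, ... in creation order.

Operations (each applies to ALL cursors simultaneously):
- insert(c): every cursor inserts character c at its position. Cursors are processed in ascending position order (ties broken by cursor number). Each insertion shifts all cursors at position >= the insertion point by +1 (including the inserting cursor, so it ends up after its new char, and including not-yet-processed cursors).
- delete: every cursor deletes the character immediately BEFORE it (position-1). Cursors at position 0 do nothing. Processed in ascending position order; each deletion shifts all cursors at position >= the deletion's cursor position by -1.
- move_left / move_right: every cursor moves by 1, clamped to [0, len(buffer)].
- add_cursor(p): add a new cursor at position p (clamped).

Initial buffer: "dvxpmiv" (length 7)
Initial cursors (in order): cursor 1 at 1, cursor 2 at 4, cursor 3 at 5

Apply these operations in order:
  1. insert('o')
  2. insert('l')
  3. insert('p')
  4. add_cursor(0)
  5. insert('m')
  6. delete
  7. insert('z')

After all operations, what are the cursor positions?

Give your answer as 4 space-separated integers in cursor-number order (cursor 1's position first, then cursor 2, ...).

After op 1 (insert('o')): buffer="dovxpomoiv" (len 10), cursors c1@2 c2@6 c3@8, authorship .1...2.3..
After op 2 (insert('l')): buffer="dolvxpolmoliv" (len 13), cursors c1@3 c2@8 c3@11, authorship .11...22.33..
After op 3 (insert('p')): buffer="dolpvxpolpmolpiv" (len 16), cursors c1@4 c2@10 c3@14, authorship .111...222.333..
After op 4 (add_cursor(0)): buffer="dolpvxpolpmolpiv" (len 16), cursors c4@0 c1@4 c2@10 c3@14, authorship .111...222.333..
After op 5 (insert('m')): buffer="mdolpmvxpolpmmolpmiv" (len 20), cursors c4@1 c1@6 c2@13 c3@18, authorship 4.1111...2222.3333..
After op 6 (delete): buffer="dolpvxpolpmolpiv" (len 16), cursors c4@0 c1@4 c2@10 c3@14, authorship .111...222.333..
After op 7 (insert('z')): buffer="zdolpzvxpolpzmolpziv" (len 20), cursors c4@1 c1@6 c2@13 c3@18, authorship 4.1111...2222.3333..

Answer: 6 13 18 1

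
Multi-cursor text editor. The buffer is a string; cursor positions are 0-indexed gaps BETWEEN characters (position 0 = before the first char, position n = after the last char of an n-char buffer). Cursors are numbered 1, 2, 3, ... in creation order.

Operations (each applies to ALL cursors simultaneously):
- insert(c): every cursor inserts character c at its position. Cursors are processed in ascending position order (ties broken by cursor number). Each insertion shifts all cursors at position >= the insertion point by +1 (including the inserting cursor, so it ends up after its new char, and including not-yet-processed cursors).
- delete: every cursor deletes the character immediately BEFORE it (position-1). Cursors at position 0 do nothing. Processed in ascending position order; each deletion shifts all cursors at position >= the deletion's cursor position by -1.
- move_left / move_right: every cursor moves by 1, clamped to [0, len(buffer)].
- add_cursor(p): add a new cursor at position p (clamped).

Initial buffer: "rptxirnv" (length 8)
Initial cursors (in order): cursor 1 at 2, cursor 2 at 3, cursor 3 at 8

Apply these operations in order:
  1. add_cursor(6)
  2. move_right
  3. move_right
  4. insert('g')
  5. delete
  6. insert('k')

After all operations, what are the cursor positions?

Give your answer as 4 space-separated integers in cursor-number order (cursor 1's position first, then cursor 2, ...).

Answer: 5 7 12 12

Derivation:
After op 1 (add_cursor(6)): buffer="rptxirnv" (len 8), cursors c1@2 c2@3 c4@6 c3@8, authorship ........
After op 2 (move_right): buffer="rptxirnv" (len 8), cursors c1@3 c2@4 c4@7 c3@8, authorship ........
After op 3 (move_right): buffer="rptxirnv" (len 8), cursors c1@4 c2@5 c3@8 c4@8, authorship ........
After op 4 (insert('g')): buffer="rptxgigrnvgg" (len 12), cursors c1@5 c2@7 c3@12 c4@12, authorship ....1.2...34
After op 5 (delete): buffer="rptxirnv" (len 8), cursors c1@4 c2@5 c3@8 c4@8, authorship ........
After op 6 (insert('k')): buffer="rptxkikrnvkk" (len 12), cursors c1@5 c2@7 c3@12 c4@12, authorship ....1.2...34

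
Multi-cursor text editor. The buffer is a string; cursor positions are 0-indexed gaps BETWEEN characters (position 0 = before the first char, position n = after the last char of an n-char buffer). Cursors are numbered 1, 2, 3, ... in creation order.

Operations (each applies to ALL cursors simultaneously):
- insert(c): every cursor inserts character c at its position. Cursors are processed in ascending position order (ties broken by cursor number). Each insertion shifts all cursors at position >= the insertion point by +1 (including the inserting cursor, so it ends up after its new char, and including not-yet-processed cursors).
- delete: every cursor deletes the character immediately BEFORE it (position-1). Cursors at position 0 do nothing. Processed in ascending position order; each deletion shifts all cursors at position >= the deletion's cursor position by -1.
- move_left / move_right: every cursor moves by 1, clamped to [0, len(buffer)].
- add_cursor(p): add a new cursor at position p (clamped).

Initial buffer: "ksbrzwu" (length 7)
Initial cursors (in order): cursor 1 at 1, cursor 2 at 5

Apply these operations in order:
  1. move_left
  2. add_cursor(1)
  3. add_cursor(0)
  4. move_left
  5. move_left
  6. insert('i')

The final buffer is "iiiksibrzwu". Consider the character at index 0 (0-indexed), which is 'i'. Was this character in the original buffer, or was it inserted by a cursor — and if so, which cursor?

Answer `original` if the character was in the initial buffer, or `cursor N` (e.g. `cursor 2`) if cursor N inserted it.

After op 1 (move_left): buffer="ksbrzwu" (len 7), cursors c1@0 c2@4, authorship .......
After op 2 (add_cursor(1)): buffer="ksbrzwu" (len 7), cursors c1@0 c3@1 c2@4, authorship .......
After op 3 (add_cursor(0)): buffer="ksbrzwu" (len 7), cursors c1@0 c4@0 c3@1 c2@4, authorship .......
After op 4 (move_left): buffer="ksbrzwu" (len 7), cursors c1@0 c3@0 c4@0 c2@3, authorship .......
After op 5 (move_left): buffer="ksbrzwu" (len 7), cursors c1@0 c3@0 c4@0 c2@2, authorship .......
After op 6 (insert('i')): buffer="iiiksibrzwu" (len 11), cursors c1@3 c3@3 c4@3 c2@6, authorship 134..2.....
Authorship (.=original, N=cursor N): 1 3 4 . . 2 . . . . .
Index 0: author = 1

Answer: cursor 1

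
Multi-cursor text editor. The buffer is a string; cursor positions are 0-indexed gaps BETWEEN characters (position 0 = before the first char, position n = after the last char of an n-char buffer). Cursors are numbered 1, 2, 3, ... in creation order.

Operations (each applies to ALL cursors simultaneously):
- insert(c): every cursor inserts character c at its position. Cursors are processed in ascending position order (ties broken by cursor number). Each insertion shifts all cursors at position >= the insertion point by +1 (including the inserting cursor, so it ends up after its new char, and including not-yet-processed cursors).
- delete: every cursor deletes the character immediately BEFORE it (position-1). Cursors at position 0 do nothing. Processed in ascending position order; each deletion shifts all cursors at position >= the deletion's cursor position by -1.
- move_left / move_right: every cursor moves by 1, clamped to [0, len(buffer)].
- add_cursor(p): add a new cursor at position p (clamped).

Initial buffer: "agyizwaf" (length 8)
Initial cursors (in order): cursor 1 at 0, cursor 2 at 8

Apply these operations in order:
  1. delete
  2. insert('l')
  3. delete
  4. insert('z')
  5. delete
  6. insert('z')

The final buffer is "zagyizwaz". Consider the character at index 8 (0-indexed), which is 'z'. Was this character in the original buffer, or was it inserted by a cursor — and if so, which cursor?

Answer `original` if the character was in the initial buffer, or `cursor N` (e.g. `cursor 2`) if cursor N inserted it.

Answer: cursor 2

Derivation:
After op 1 (delete): buffer="agyizwa" (len 7), cursors c1@0 c2@7, authorship .......
After op 2 (insert('l')): buffer="lagyizwal" (len 9), cursors c1@1 c2@9, authorship 1.......2
After op 3 (delete): buffer="agyizwa" (len 7), cursors c1@0 c2@7, authorship .......
After op 4 (insert('z')): buffer="zagyizwaz" (len 9), cursors c1@1 c2@9, authorship 1.......2
After op 5 (delete): buffer="agyizwa" (len 7), cursors c1@0 c2@7, authorship .......
After op 6 (insert('z')): buffer="zagyizwaz" (len 9), cursors c1@1 c2@9, authorship 1.......2
Authorship (.=original, N=cursor N): 1 . . . . . . . 2
Index 8: author = 2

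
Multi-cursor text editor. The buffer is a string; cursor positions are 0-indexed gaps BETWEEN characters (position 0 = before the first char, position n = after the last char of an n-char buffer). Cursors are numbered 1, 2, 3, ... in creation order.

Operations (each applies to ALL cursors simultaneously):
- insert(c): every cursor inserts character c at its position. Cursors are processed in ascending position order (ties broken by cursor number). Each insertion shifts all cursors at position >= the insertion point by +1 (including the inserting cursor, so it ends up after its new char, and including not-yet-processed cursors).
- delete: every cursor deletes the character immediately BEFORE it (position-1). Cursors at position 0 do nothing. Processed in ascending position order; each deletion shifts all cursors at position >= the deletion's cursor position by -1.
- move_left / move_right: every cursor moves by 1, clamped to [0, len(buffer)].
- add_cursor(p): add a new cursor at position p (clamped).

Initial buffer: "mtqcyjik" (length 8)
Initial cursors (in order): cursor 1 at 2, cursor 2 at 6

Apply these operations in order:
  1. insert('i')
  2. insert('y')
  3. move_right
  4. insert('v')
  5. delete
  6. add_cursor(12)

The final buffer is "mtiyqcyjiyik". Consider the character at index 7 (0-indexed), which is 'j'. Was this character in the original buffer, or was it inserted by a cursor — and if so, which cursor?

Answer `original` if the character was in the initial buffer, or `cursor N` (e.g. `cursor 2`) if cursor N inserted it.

After op 1 (insert('i')): buffer="mtiqcyjiik" (len 10), cursors c1@3 c2@8, authorship ..1....2..
After op 2 (insert('y')): buffer="mtiyqcyjiyik" (len 12), cursors c1@4 c2@10, authorship ..11....22..
After op 3 (move_right): buffer="mtiyqcyjiyik" (len 12), cursors c1@5 c2@11, authorship ..11....22..
After op 4 (insert('v')): buffer="mtiyqvcyjiyivk" (len 14), cursors c1@6 c2@13, authorship ..11.1...22.2.
After op 5 (delete): buffer="mtiyqcyjiyik" (len 12), cursors c1@5 c2@11, authorship ..11....22..
After op 6 (add_cursor(12)): buffer="mtiyqcyjiyik" (len 12), cursors c1@5 c2@11 c3@12, authorship ..11....22..
Authorship (.=original, N=cursor N): . . 1 1 . . . . 2 2 . .
Index 7: author = original

Answer: original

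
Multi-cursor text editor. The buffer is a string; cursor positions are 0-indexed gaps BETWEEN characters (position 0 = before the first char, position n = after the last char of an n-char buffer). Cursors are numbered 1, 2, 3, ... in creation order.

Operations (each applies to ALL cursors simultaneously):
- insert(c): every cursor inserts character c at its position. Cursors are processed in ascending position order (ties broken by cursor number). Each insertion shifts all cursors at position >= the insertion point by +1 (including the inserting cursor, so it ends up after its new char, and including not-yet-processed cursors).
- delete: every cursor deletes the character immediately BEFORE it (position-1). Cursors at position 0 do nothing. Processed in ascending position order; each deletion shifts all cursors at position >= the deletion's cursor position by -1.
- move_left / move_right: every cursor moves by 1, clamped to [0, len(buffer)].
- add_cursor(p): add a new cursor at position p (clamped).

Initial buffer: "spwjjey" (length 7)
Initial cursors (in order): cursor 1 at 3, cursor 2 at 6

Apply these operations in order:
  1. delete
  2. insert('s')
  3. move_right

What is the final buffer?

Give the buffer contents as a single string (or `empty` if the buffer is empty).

Answer: spsjjsy

Derivation:
After op 1 (delete): buffer="spjjy" (len 5), cursors c1@2 c2@4, authorship .....
After op 2 (insert('s')): buffer="spsjjsy" (len 7), cursors c1@3 c2@6, authorship ..1..2.
After op 3 (move_right): buffer="spsjjsy" (len 7), cursors c1@4 c2@7, authorship ..1..2.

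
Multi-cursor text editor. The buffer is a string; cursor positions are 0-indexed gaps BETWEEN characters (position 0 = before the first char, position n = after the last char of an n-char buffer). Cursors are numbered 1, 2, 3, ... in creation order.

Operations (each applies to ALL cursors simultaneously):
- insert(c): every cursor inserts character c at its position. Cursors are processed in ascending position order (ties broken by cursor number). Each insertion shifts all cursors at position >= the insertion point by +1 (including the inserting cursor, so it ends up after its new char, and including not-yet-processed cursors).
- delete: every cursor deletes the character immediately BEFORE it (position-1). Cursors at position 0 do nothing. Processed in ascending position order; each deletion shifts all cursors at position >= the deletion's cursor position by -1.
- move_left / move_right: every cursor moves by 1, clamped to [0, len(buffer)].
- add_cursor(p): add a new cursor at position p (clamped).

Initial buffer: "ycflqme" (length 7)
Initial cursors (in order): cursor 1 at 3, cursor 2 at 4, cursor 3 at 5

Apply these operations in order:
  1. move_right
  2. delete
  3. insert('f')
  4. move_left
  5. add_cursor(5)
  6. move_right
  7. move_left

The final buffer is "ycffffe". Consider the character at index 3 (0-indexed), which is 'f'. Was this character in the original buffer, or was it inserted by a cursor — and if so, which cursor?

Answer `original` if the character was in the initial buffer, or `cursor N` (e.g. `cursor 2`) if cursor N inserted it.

Answer: cursor 1

Derivation:
After op 1 (move_right): buffer="ycflqme" (len 7), cursors c1@4 c2@5 c3@6, authorship .......
After op 2 (delete): buffer="ycfe" (len 4), cursors c1@3 c2@3 c3@3, authorship ....
After op 3 (insert('f')): buffer="ycffffe" (len 7), cursors c1@6 c2@6 c3@6, authorship ...123.
After op 4 (move_left): buffer="ycffffe" (len 7), cursors c1@5 c2@5 c3@5, authorship ...123.
After op 5 (add_cursor(5)): buffer="ycffffe" (len 7), cursors c1@5 c2@5 c3@5 c4@5, authorship ...123.
After op 6 (move_right): buffer="ycffffe" (len 7), cursors c1@6 c2@6 c3@6 c4@6, authorship ...123.
After op 7 (move_left): buffer="ycffffe" (len 7), cursors c1@5 c2@5 c3@5 c4@5, authorship ...123.
Authorship (.=original, N=cursor N): . . . 1 2 3 .
Index 3: author = 1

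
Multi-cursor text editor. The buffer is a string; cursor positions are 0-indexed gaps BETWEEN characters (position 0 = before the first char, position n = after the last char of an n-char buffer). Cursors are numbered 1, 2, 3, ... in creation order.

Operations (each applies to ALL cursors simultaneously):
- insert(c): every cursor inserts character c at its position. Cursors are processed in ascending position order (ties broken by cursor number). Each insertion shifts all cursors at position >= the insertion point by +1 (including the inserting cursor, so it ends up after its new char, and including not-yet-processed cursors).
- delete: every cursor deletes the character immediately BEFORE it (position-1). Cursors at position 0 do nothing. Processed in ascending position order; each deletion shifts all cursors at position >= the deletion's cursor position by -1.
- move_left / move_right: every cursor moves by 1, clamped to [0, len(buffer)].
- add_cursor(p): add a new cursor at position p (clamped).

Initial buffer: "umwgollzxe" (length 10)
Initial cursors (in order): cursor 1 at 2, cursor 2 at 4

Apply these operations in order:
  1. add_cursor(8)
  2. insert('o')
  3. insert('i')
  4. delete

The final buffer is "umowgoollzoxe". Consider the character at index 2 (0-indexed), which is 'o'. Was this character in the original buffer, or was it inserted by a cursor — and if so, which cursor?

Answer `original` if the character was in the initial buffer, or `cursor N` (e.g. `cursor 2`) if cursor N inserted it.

After op 1 (add_cursor(8)): buffer="umwgollzxe" (len 10), cursors c1@2 c2@4 c3@8, authorship ..........
After op 2 (insert('o')): buffer="umowgoollzoxe" (len 13), cursors c1@3 c2@6 c3@11, authorship ..1..2....3..
After op 3 (insert('i')): buffer="umoiwgoiollzoixe" (len 16), cursors c1@4 c2@8 c3@14, authorship ..11..22....33..
After op 4 (delete): buffer="umowgoollzoxe" (len 13), cursors c1@3 c2@6 c3@11, authorship ..1..2....3..
Authorship (.=original, N=cursor N): . . 1 . . 2 . . . . 3 . .
Index 2: author = 1

Answer: cursor 1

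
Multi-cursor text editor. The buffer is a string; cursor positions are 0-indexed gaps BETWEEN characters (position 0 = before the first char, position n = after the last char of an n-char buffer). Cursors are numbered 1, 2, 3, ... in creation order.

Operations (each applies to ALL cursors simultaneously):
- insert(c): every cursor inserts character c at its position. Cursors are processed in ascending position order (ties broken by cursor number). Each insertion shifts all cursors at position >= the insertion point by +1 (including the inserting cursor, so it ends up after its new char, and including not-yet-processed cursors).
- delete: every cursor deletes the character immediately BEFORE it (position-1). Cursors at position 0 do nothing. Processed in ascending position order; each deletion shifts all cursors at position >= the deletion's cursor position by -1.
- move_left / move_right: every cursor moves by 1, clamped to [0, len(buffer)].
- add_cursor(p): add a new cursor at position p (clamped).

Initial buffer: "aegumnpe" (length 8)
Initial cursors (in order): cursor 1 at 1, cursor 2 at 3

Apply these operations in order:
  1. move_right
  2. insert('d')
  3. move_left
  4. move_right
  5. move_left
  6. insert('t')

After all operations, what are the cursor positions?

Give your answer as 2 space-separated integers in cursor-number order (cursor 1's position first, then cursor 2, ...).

After op 1 (move_right): buffer="aegumnpe" (len 8), cursors c1@2 c2@4, authorship ........
After op 2 (insert('d')): buffer="aedgudmnpe" (len 10), cursors c1@3 c2@6, authorship ..1..2....
After op 3 (move_left): buffer="aedgudmnpe" (len 10), cursors c1@2 c2@5, authorship ..1..2....
After op 4 (move_right): buffer="aedgudmnpe" (len 10), cursors c1@3 c2@6, authorship ..1..2....
After op 5 (move_left): buffer="aedgudmnpe" (len 10), cursors c1@2 c2@5, authorship ..1..2....
After op 6 (insert('t')): buffer="aetdgutdmnpe" (len 12), cursors c1@3 c2@7, authorship ..11..22....

Answer: 3 7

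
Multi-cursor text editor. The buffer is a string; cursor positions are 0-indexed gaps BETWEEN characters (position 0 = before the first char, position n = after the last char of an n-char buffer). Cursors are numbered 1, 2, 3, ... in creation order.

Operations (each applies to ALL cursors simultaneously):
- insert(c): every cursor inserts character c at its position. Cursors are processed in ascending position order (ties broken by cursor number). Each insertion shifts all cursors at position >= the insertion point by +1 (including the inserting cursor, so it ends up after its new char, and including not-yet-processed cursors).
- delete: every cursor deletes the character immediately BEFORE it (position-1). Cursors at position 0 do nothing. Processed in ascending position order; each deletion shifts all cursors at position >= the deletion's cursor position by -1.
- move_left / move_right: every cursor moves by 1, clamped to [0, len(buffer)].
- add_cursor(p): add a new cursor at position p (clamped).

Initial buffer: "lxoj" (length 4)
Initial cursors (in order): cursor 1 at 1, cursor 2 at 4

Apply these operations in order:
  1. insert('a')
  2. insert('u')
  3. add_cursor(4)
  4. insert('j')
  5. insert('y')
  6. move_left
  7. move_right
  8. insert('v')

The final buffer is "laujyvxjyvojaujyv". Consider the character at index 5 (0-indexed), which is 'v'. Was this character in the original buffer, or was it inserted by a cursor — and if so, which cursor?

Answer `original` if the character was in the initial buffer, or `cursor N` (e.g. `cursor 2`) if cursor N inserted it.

Answer: cursor 1

Derivation:
After op 1 (insert('a')): buffer="laxoja" (len 6), cursors c1@2 c2@6, authorship .1...2
After op 2 (insert('u')): buffer="lauxojau" (len 8), cursors c1@3 c2@8, authorship .11...22
After op 3 (add_cursor(4)): buffer="lauxojau" (len 8), cursors c1@3 c3@4 c2@8, authorship .11...22
After op 4 (insert('j')): buffer="laujxjojauj" (len 11), cursors c1@4 c3@6 c2@11, authorship .111.3..222
After op 5 (insert('y')): buffer="laujyxjyojaujy" (len 14), cursors c1@5 c3@8 c2@14, authorship .1111.33..2222
After op 6 (move_left): buffer="laujyxjyojaujy" (len 14), cursors c1@4 c3@7 c2@13, authorship .1111.33..2222
After op 7 (move_right): buffer="laujyxjyojaujy" (len 14), cursors c1@5 c3@8 c2@14, authorship .1111.33..2222
After op 8 (insert('v')): buffer="laujyvxjyvojaujyv" (len 17), cursors c1@6 c3@10 c2@17, authorship .11111.333..22222
Authorship (.=original, N=cursor N): . 1 1 1 1 1 . 3 3 3 . . 2 2 2 2 2
Index 5: author = 1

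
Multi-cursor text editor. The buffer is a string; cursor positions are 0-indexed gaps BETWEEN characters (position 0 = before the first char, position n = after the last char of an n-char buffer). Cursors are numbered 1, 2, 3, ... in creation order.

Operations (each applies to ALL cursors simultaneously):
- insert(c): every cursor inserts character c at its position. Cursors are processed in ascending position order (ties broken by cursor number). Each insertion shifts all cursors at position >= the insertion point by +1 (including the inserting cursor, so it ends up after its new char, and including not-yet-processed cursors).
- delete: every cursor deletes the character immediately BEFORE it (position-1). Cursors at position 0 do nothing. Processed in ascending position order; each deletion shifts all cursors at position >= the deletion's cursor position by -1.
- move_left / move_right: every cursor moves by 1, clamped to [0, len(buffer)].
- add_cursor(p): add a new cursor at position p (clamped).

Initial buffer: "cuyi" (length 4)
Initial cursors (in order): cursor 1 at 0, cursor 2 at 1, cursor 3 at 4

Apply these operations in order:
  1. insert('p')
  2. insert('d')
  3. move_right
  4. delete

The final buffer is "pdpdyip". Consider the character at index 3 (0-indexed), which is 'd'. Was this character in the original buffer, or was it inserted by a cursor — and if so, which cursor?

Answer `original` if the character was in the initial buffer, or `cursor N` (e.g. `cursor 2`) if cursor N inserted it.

Answer: cursor 2

Derivation:
After op 1 (insert('p')): buffer="pcpuyip" (len 7), cursors c1@1 c2@3 c3@7, authorship 1.2...3
After op 2 (insert('d')): buffer="pdcpduyipd" (len 10), cursors c1@2 c2@5 c3@10, authorship 11.22...33
After op 3 (move_right): buffer="pdcpduyipd" (len 10), cursors c1@3 c2@6 c3@10, authorship 11.22...33
After op 4 (delete): buffer="pdpdyip" (len 7), cursors c1@2 c2@4 c3@7, authorship 1122..3
Authorship (.=original, N=cursor N): 1 1 2 2 . . 3
Index 3: author = 2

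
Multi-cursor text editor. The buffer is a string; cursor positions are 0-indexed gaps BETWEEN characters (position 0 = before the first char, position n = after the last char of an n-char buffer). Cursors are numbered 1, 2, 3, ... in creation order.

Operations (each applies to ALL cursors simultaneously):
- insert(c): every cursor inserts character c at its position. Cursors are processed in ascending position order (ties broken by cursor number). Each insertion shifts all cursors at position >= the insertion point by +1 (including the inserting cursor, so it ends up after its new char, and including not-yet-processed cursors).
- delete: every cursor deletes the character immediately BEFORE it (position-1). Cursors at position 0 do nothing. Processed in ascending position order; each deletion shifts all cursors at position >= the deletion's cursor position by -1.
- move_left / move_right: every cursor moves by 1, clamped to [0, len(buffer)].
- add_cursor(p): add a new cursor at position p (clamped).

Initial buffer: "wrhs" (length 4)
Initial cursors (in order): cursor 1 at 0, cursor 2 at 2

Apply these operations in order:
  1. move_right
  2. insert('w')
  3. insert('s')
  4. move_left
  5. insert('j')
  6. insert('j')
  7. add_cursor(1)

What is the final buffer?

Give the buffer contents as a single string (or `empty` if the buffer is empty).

After op 1 (move_right): buffer="wrhs" (len 4), cursors c1@1 c2@3, authorship ....
After op 2 (insert('w')): buffer="wwrhws" (len 6), cursors c1@2 c2@5, authorship .1..2.
After op 3 (insert('s')): buffer="wwsrhwss" (len 8), cursors c1@3 c2@7, authorship .11..22.
After op 4 (move_left): buffer="wwsrhwss" (len 8), cursors c1@2 c2@6, authorship .11..22.
After op 5 (insert('j')): buffer="wwjsrhwjss" (len 10), cursors c1@3 c2@8, authorship .111..222.
After op 6 (insert('j')): buffer="wwjjsrhwjjss" (len 12), cursors c1@4 c2@10, authorship .1111..2222.
After op 7 (add_cursor(1)): buffer="wwjjsrhwjjss" (len 12), cursors c3@1 c1@4 c2@10, authorship .1111..2222.

Answer: wwjjsrhwjjss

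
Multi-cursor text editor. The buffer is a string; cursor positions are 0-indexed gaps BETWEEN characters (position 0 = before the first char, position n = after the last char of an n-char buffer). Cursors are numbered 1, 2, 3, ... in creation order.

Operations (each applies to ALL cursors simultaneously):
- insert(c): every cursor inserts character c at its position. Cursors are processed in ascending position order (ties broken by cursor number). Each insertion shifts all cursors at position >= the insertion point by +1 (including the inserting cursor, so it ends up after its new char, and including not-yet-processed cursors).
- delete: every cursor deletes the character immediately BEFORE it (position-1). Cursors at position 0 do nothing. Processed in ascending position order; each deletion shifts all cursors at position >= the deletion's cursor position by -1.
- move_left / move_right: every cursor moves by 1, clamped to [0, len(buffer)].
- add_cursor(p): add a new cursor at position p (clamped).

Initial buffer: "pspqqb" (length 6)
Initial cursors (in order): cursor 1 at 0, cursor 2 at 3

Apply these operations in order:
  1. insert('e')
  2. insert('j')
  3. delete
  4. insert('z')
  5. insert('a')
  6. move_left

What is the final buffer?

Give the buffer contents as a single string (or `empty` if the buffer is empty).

Answer: ezapspezaqqb

Derivation:
After op 1 (insert('e')): buffer="epspeqqb" (len 8), cursors c1@1 c2@5, authorship 1...2...
After op 2 (insert('j')): buffer="ejpspejqqb" (len 10), cursors c1@2 c2@7, authorship 11...22...
After op 3 (delete): buffer="epspeqqb" (len 8), cursors c1@1 c2@5, authorship 1...2...
After op 4 (insert('z')): buffer="ezpspezqqb" (len 10), cursors c1@2 c2@7, authorship 11...22...
After op 5 (insert('a')): buffer="ezapspezaqqb" (len 12), cursors c1@3 c2@9, authorship 111...222...
After op 6 (move_left): buffer="ezapspezaqqb" (len 12), cursors c1@2 c2@8, authorship 111...222...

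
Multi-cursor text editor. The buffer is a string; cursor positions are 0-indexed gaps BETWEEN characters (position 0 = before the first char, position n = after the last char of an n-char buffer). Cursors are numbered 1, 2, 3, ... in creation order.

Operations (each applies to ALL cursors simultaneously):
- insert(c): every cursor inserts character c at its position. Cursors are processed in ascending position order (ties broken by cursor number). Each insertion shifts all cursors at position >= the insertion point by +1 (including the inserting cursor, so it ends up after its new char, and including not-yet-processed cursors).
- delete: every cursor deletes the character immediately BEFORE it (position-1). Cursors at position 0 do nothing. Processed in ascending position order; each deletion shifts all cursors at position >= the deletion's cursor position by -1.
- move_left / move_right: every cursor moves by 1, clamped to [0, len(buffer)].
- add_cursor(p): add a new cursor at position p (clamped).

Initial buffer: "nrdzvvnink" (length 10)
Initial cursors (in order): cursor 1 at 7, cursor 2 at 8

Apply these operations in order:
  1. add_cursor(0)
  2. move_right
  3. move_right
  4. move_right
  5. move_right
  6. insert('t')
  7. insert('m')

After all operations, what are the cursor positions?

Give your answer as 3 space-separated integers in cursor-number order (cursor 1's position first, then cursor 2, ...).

Answer: 16 16 6

Derivation:
After op 1 (add_cursor(0)): buffer="nrdzvvnink" (len 10), cursors c3@0 c1@7 c2@8, authorship ..........
After op 2 (move_right): buffer="nrdzvvnink" (len 10), cursors c3@1 c1@8 c2@9, authorship ..........
After op 3 (move_right): buffer="nrdzvvnink" (len 10), cursors c3@2 c1@9 c2@10, authorship ..........
After op 4 (move_right): buffer="nrdzvvnink" (len 10), cursors c3@3 c1@10 c2@10, authorship ..........
After op 5 (move_right): buffer="nrdzvvnink" (len 10), cursors c3@4 c1@10 c2@10, authorship ..........
After op 6 (insert('t')): buffer="nrdztvvninktt" (len 13), cursors c3@5 c1@13 c2@13, authorship ....3......12
After op 7 (insert('m')): buffer="nrdztmvvninkttmm" (len 16), cursors c3@6 c1@16 c2@16, authorship ....33......1212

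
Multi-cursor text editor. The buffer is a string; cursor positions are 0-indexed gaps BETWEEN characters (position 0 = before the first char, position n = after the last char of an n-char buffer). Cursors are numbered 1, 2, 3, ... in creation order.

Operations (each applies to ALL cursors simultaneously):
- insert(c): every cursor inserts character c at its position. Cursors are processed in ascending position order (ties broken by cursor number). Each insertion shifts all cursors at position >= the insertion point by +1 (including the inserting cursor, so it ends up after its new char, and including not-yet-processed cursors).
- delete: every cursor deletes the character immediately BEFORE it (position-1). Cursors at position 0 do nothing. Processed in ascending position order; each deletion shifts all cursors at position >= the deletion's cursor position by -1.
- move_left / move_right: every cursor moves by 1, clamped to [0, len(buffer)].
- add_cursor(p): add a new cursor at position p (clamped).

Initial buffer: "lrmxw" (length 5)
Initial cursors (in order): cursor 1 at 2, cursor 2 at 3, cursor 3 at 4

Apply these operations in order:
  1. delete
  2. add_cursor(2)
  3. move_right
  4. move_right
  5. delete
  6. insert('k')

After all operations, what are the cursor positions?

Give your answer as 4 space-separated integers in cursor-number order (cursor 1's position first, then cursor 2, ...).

Answer: 4 4 4 4

Derivation:
After op 1 (delete): buffer="lw" (len 2), cursors c1@1 c2@1 c3@1, authorship ..
After op 2 (add_cursor(2)): buffer="lw" (len 2), cursors c1@1 c2@1 c3@1 c4@2, authorship ..
After op 3 (move_right): buffer="lw" (len 2), cursors c1@2 c2@2 c3@2 c4@2, authorship ..
After op 4 (move_right): buffer="lw" (len 2), cursors c1@2 c2@2 c3@2 c4@2, authorship ..
After op 5 (delete): buffer="" (len 0), cursors c1@0 c2@0 c3@0 c4@0, authorship 
After op 6 (insert('k')): buffer="kkkk" (len 4), cursors c1@4 c2@4 c3@4 c4@4, authorship 1234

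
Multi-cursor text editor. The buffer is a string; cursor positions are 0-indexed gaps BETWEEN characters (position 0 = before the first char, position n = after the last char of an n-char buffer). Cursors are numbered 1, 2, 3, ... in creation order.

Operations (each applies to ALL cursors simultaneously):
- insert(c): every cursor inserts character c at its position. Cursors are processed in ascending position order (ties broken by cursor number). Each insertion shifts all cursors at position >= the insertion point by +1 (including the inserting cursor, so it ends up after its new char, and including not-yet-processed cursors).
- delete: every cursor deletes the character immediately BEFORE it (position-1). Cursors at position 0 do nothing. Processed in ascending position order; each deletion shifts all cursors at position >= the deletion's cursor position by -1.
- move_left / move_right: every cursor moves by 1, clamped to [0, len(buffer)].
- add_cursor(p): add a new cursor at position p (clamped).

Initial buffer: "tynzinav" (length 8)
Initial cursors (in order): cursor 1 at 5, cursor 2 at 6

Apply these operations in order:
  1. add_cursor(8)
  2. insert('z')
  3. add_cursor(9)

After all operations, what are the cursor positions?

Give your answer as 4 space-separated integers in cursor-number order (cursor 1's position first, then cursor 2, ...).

Answer: 6 8 11 9

Derivation:
After op 1 (add_cursor(8)): buffer="tynzinav" (len 8), cursors c1@5 c2@6 c3@8, authorship ........
After op 2 (insert('z')): buffer="tynziznzavz" (len 11), cursors c1@6 c2@8 c3@11, authorship .....1.2..3
After op 3 (add_cursor(9)): buffer="tynziznzavz" (len 11), cursors c1@6 c2@8 c4@9 c3@11, authorship .....1.2..3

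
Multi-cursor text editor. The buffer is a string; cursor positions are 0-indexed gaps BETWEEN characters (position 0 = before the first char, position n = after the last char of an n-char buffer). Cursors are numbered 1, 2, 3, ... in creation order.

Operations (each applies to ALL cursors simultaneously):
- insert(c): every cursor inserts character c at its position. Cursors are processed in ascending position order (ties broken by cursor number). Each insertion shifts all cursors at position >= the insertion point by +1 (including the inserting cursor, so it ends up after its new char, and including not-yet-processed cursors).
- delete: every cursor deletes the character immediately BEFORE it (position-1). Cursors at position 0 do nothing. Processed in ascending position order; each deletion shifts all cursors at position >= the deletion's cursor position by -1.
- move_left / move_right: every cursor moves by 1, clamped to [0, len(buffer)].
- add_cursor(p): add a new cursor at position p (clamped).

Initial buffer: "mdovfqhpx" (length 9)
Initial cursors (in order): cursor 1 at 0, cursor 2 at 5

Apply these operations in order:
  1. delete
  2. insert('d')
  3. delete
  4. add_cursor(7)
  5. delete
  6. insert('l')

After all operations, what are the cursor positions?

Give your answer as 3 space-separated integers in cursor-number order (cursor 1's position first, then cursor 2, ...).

After op 1 (delete): buffer="mdovqhpx" (len 8), cursors c1@0 c2@4, authorship ........
After op 2 (insert('d')): buffer="dmdovdqhpx" (len 10), cursors c1@1 c2@6, authorship 1....2....
After op 3 (delete): buffer="mdovqhpx" (len 8), cursors c1@0 c2@4, authorship ........
After op 4 (add_cursor(7)): buffer="mdovqhpx" (len 8), cursors c1@0 c2@4 c3@7, authorship ........
After op 5 (delete): buffer="mdoqhx" (len 6), cursors c1@0 c2@3 c3@5, authorship ......
After op 6 (insert('l')): buffer="lmdolqhlx" (len 9), cursors c1@1 c2@5 c3@8, authorship 1...2..3.

Answer: 1 5 8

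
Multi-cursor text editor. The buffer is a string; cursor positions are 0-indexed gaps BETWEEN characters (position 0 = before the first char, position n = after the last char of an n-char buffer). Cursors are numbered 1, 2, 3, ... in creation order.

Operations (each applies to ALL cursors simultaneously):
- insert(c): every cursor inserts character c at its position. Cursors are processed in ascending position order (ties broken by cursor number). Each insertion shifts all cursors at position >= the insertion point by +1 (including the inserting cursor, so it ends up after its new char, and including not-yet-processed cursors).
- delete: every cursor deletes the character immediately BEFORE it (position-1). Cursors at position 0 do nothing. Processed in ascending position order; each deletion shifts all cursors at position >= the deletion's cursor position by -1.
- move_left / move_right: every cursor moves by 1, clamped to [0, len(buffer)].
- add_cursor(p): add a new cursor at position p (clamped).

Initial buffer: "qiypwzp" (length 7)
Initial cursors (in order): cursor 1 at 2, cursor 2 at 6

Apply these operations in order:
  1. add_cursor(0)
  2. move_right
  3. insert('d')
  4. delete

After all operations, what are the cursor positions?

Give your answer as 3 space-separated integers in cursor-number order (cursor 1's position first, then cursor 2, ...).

After op 1 (add_cursor(0)): buffer="qiypwzp" (len 7), cursors c3@0 c1@2 c2@6, authorship .......
After op 2 (move_right): buffer="qiypwzp" (len 7), cursors c3@1 c1@3 c2@7, authorship .......
After op 3 (insert('d')): buffer="qdiydpwzpd" (len 10), cursors c3@2 c1@5 c2@10, authorship .3..1....2
After op 4 (delete): buffer="qiypwzp" (len 7), cursors c3@1 c1@3 c2@7, authorship .......

Answer: 3 7 1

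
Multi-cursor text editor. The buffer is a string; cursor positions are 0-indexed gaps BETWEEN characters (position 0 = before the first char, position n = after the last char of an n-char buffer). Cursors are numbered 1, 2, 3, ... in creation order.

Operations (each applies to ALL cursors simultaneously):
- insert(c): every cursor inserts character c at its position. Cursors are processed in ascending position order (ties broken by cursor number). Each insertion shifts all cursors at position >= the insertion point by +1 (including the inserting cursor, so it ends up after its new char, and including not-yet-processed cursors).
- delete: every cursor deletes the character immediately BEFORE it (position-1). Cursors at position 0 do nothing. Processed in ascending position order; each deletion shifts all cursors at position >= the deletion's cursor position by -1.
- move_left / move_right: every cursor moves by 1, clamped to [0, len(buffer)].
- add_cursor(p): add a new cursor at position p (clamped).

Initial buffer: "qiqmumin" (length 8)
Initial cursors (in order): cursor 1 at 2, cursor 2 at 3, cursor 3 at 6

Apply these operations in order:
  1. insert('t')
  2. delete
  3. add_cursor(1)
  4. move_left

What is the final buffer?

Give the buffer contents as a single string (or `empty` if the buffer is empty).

After op 1 (insert('t')): buffer="qitqtmumtin" (len 11), cursors c1@3 c2@5 c3@9, authorship ..1.2...3..
After op 2 (delete): buffer="qiqmumin" (len 8), cursors c1@2 c2@3 c3@6, authorship ........
After op 3 (add_cursor(1)): buffer="qiqmumin" (len 8), cursors c4@1 c1@2 c2@3 c3@6, authorship ........
After op 4 (move_left): buffer="qiqmumin" (len 8), cursors c4@0 c1@1 c2@2 c3@5, authorship ........

Answer: qiqmumin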